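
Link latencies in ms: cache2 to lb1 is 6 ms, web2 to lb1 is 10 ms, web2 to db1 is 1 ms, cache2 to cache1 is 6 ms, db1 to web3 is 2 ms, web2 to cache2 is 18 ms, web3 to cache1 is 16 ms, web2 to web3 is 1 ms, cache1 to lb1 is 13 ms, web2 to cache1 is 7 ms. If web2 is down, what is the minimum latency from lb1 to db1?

Candidate routes:
lb1-cache2-cache1-web3-db1: 6 + 6 + 16 + 2 = 30
lb1-cache1-web3-db1: 13 + 16 + 2 = 31
The minimum is 30 ms.

30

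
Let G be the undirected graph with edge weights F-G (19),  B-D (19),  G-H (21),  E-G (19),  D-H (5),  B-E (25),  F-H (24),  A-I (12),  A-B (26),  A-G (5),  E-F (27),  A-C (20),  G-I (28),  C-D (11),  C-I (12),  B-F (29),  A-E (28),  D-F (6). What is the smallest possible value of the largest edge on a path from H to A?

12

Some routes from H to A:
H-G-F-D-C-A: max(21, 19, 6, 11, 20) = 21
H-G-F-D-C-I-A: max(21, 19, 6, 11, 12, 12) = 21
H-D-F-G-A: max(5, 6, 19, 5) = 19
H-G-A: max(21, 5) = 21
H-D-C-A: max(5, 11, 20) = 20
H-D-C-I-A: max(5, 11, 12, 12) = 12
The minimum achievable maximum is 12.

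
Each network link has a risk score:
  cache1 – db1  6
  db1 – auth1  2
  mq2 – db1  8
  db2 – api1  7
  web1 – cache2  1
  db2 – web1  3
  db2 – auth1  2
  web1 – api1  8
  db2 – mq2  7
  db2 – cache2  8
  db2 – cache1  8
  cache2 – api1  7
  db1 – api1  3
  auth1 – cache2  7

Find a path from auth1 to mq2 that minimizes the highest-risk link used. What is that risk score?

7

Some routes from auth1 to mq2:
auth1 - cache2 - web1 - db2 - mq2: max(7, 1, 3, 7) = 7
auth1 - db1 - api1 - db2 - mq2: max(2, 3, 7, 7) = 7
auth1 - cache2 - api1 - db2 - mq2: max(7, 7, 7, 7) = 7
auth1 - db1 - api1 - cache2 - web1 - db2 - mq2: max(2, 3, 7, 1, 3, 7) = 7
auth1 - db2 - mq2: max(2, 7) = 7
The minimum achievable maximum is 7.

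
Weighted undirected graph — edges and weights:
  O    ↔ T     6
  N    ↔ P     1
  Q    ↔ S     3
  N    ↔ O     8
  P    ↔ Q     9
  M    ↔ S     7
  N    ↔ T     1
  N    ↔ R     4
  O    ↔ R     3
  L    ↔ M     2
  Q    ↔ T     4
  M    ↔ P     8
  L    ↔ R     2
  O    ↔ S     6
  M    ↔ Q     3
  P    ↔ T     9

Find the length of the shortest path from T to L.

7

Checking several routes:
T - O - R - L: 6 + 3 + 2 = 11
T - N - R - L: 1 + 4 + 2 = 7
T - N - P - M - L: 1 + 1 + 8 + 2 = 12
T - Q - S - M - L: 4 + 3 + 7 + 2 = 16
T - N - O - R - L: 1 + 8 + 3 + 2 = 14
T - Q - M - L: 4 + 3 + 2 = 9
Best route has total 7.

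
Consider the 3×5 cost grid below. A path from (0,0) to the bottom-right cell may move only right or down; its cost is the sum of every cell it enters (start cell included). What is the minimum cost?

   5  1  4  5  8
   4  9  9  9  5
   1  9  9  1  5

30

One optimal route is [0,0] [0,1] [0,2] [0,3] [1,3] [2,3] [2,4].
Its cost is 5 + 1 + 4 + 5 + 9 + 1 + 5 = 30.
(Top row then right column would cost 33.)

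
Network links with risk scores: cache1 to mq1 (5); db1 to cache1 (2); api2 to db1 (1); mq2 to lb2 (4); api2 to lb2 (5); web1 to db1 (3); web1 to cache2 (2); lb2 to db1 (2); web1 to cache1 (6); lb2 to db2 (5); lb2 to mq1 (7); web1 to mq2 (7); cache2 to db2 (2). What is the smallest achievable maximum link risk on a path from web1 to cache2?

Some routes from web1 to cache2:
web1→cache2: max(2) = 2
web1→db1→lb2→db2→cache2: max(3, 2, 5, 2) = 5
web1→db1→api2→lb2→db2→cache2: max(3, 1, 5, 5, 2) = 5
web1→cache1→db1→api2→lb2→db2→cache2: max(6, 2, 1, 5, 5, 2) = 6
Best route has worst link 2.

2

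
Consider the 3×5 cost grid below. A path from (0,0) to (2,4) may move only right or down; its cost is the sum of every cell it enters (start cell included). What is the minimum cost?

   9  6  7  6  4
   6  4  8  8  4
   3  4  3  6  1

32

Cheapest: (0,0) (1,0) (2,0) (2,1) (2,2) (2,3) (2,4)
  9 + 6 + 3 + 4 + 3 + 6 + 1 = 32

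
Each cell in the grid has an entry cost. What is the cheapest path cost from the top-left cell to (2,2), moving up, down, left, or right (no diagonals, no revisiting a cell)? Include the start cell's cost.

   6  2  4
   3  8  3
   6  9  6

Path r0c0 r0c1 r0c2 r1c2 r2c2: 6 + 2 + 4 + 3 + 6 = 21.

21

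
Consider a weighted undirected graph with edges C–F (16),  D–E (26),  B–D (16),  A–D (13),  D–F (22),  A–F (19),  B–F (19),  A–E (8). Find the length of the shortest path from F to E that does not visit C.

27

Paths from F to E avoiding C:
F → A → E: 19 + 8 = 27
F → B → D → E: 19 + 16 + 26 = 61
F → A → D → E: 19 + 13 + 26 = 58
F → D → E: 22 + 26 = 48
F → D → A → E: 22 + 13 + 8 = 43
F → B → D → A → E: 19 + 16 + 13 + 8 = 56
Best route has total 27.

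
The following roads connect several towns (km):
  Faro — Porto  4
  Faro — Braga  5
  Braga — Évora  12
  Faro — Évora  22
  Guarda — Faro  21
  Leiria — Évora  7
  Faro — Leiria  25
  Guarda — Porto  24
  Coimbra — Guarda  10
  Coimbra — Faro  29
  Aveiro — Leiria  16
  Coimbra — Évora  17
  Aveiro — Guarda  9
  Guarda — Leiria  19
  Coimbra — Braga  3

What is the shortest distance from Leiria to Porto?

28

A few of the Leiria→Porto routes:
Leiria-Évora-Braga-Faro-Porto: 7 + 12 + 5 + 4 = 28
Leiria-Évora-Faro-Porto: 7 + 22 + 4 = 33
Leiria-Faro-Porto: 25 + 4 = 29
Leiria-Évora-Coimbra-Braga-Faro-Porto: 7 + 17 + 3 + 5 + 4 = 36
Leiria-Guarda-Coimbra-Braga-Faro-Porto: 19 + 10 + 3 + 5 + 4 = 41
The minimum is 28 km.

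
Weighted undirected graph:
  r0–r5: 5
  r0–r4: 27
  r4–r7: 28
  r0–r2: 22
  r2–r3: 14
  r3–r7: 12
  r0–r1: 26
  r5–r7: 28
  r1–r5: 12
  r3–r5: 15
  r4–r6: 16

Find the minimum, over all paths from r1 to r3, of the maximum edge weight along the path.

15

A few of the r1→r3 routes:
r1 -> r5 -> r0 -> r2 -> r3: max(12, 5, 22, 14) = 22
r1 -> r0 -> r5 -> r3: max(26, 5, 15) = 26
r1 -> r5 -> r3: max(12, 15) = 15
The minimum achievable maximum is 15.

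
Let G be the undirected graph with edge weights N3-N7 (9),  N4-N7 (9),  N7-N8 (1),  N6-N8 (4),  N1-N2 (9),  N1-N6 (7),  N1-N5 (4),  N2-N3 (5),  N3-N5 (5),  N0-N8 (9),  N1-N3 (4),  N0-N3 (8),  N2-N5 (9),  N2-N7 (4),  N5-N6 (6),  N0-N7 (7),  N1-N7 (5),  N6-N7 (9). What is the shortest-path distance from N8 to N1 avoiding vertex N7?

11

Some routes from N8 to N1 avoiding N7:
N8 - N6 - N5 - N1: 4 + 6 + 4 = 14
N8 - N6 - N1: 4 + 7 = 11
N8 - N6 - N5 - N3 - N1: 4 + 6 + 5 + 4 = 19
Best route has total 11.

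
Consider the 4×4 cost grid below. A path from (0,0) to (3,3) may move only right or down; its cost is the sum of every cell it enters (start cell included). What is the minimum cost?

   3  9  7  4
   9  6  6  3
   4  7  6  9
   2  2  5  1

Path [0,0] [1,0] [2,0] [3,0] [3,1] [3,2] [3,3]: 3 + 9 + 4 + 2 + 2 + 5 + 1 = 26.

26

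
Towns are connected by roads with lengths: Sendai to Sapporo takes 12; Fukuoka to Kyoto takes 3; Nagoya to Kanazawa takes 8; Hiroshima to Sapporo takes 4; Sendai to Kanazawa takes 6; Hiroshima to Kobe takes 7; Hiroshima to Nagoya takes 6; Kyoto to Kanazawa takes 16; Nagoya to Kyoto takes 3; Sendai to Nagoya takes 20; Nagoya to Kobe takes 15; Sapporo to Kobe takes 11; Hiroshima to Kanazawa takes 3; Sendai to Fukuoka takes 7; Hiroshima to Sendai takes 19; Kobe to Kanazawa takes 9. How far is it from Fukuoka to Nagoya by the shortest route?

6

Some routes from Fukuoka to Nagoya:
Fukuoka-Kyoto-Nagoya: 3 + 3 = 6
Fukuoka-Kyoto-Kanazawa-Hiroshima-Nagoya: 3 + 16 + 3 + 6 = 28
Fukuoka-Sendai-Kanazawa-Hiroshima-Nagoya: 7 + 6 + 3 + 6 = 22
Fukuoka-Kyoto-Kanazawa-Nagoya: 3 + 16 + 8 = 27
Fukuoka-Sendai-Kanazawa-Nagoya: 7 + 6 + 8 = 21
Fukuoka-Sendai-Nagoya: 7 + 20 = 27
The minimum is 6.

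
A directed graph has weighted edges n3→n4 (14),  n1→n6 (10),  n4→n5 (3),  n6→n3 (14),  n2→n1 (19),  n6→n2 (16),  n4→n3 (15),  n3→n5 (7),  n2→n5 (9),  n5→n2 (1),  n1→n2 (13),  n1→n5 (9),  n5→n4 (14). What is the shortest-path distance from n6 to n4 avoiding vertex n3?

39

Candidate routes:
n6→n2→n5→n4: 16 + 9 + 14 = 39
n6→n2→n1→n5→n4: 16 + 19 + 9 + 14 = 58
Best route has total 39.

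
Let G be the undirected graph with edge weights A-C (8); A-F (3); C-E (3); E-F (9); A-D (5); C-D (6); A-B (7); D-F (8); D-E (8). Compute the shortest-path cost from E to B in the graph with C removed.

Routes from E to B avoiding C:
E → F → D → A → B: 9 + 8 + 5 + 7 = 29
E → D → F → A → B: 8 + 8 + 3 + 7 = 26
E → F → A → B: 9 + 3 + 7 = 19
E → D → A → B: 8 + 5 + 7 = 20
Best route has total 19.

19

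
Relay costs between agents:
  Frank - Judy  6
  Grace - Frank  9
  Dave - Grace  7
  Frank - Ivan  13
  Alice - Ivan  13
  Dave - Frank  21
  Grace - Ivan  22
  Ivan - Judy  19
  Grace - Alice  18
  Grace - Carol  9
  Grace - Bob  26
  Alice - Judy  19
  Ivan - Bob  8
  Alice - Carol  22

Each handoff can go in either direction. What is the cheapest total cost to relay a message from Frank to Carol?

18

A few of the Frank→Carol routes:
Frank→Ivan→Grace→Carol: 13 + 22 + 9 = 44
Frank→Grace→Carol: 9 + 9 = 18
Frank→Dave→Grace→Carol: 21 + 7 + 9 = 37
Shortest: 18.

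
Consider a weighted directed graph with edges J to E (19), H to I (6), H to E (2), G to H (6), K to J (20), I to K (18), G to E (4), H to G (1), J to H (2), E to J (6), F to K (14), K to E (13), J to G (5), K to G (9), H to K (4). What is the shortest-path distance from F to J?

33

Some routes from F to J:
F → K → E → J: 14 + 13 + 6 = 33
F → K → G → E → J: 14 + 9 + 4 + 6 = 33
F → K → J: 14 + 20 = 34
The minimum is 33.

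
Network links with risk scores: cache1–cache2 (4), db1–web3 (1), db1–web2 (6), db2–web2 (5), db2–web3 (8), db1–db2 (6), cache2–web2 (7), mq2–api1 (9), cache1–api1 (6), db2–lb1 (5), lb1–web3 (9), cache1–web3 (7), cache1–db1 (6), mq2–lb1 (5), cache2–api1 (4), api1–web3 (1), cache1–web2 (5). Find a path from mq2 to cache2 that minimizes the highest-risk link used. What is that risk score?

5

Some routes from mq2 to cache2:
mq2-lb1-db2-web2-cache1-cache2: max(5, 5, 5, 5, 4) = 5
mq2-lb1-db2-db1-web2-cache1-api1-cache2: max(5, 5, 6, 6, 5, 6, 4) = 6
mq2-lb1-db2-db1-web3-api1-cache2: max(5, 5, 6, 1, 1, 4) = 6
mq2-lb1-db2-db1-web3-api1-cache1-cache2: max(5, 5, 6, 1, 1, 6, 4) = 6
Smallest bottleneck: 5.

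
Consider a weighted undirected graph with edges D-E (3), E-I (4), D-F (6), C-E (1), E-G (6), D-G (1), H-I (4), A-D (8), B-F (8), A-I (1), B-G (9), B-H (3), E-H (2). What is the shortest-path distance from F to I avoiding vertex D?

15

Routes from F to I avoiding D:
F - B - H - E - I: 8 + 3 + 2 + 4 = 17
F - B - G - E - H - I: 8 + 9 + 6 + 2 + 4 = 29
F - B - G - E - I: 8 + 9 + 6 + 4 = 27
F - B - H - I: 8 + 3 + 4 = 15
The minimum is 15.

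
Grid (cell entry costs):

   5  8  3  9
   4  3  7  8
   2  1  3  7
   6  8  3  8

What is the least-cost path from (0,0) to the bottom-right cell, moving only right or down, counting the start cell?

26

One optimal route is (0,0) -> (1,0) -> (2,0) -> (2,1) -> (2,2) -> (3,2) -> (3,3).
Its cost is 5 + 4 + 2 + 1 + 3 + 3 + 8 = 26.
For comparison, the top-then-right route costs 48.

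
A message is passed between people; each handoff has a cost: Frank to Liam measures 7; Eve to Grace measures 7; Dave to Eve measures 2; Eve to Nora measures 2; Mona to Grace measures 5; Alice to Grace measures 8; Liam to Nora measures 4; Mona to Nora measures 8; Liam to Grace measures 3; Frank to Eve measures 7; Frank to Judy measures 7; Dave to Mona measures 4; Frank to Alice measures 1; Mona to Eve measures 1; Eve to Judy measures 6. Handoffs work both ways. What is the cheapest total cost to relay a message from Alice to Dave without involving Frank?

16

A few of the Alice→Dave routes:
Alice-Grace-Mona-Eve-Dave: 8 + 5 + 1 + 2 = 16
Alice-Grace-Liam-Nora-Eve-Dave: 8 + 3 + 4 + 2 + 2 = 19
Alice-Grace-Eve-Dave: 8 + 7 + 2 = 17
Alice-Grace-Mona-Dave: 8 + 5 + 4 = 17
Best route has total 16.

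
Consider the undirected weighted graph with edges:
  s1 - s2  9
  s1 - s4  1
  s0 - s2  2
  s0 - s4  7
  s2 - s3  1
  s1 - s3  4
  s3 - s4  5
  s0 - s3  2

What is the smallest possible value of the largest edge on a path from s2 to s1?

Comparing a few candidate routes:
s2 → s0 → s3 → s4 → s1: max(2, 2, 5, 1) = 5
s2 → s0 → s3 → s1: max(2, 2, 4) = 4
s2 → s0 → s4 → s3 → s1: max(2, 7, 5, 4) = 7
s2 → s3 → s1: max(1, 4) = 4
s2 → s0 → s4 → s1: max(2, 7, 1) = 7
s2 → s3 → s4 → s1: max(1, 5, 1) = 5
Best route has worst link 4.

4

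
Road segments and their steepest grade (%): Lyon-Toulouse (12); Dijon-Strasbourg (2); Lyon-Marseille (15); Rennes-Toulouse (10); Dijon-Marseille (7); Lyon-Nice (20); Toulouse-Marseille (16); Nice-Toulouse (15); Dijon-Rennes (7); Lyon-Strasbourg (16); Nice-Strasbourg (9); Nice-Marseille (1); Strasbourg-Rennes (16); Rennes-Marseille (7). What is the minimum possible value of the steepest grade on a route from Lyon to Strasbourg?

12

A few of the Lyon→Strasbourg routes:
Lyon→Toulouse→Rennes→Dijon→Strasbourg: max(12, 10, 7, 2) = 12
Lyon→Toulouse→Rennes→Marseille→Nice→Strasbourg: max(12, 10, 7, 1, 9) = 12
Lyon→Marseille→Dijon→Strasbourg: max(15, 7, 2) = 15
Lyon→Toulouse→Rennes→Marseille→Dijon→Strasbourg: max(12, 10, 7, 7, 2) = 12
Lyon→Toulouse→Rennes→Dijon→Marseille→Nice→Strasbourg: max(12, 10, 7, 7, 1, 9) = 12
Lyon→Marseille→Dijon→Rennes→Toulouse→Nice→Strasbourg: max(15, 7, 7, 10, 15, 9) = 15
Best route has worst link 12%.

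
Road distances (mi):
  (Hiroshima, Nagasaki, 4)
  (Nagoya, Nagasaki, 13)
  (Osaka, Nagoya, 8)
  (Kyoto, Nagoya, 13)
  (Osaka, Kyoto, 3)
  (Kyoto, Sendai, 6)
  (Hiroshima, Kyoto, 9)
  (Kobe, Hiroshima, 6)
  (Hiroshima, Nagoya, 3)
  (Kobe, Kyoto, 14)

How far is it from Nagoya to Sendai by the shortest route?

17

A few of the Nagoya→Sendai routes:
Nagoya -> Hiroshima -> Kobe -> Kyoto -> Sendai: 3 + 6 + 14 + 6 = 29
Nagoya -> Osaka -> Kyoto -> Sendai: 8 + 3 + 6 = 17
Nagoya -> Hiroshima -> Kyoto -> Sendai: 3 + 9 + 6 = 18
Nagoya -> Kyoto -> Sendai: 13 + 6 = 19
Nagoya -> Nagasaki -> Hiroshima -> Kyoto -> Sendai: 13 + 4 + 9 + 6 = 32
Shortest: 17 mi.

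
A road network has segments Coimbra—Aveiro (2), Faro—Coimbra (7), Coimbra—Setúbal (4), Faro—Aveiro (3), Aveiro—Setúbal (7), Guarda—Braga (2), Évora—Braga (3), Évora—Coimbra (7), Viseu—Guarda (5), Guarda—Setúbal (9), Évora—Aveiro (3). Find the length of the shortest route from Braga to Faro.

A few of the Braga→Faro routes:
Braga - Évora - Coimbra - Faro: 3 + 7 + 7 = 17
Braga - Évora - Aveiro - Coimbra - Faro: 3 + 3 + 2 + 7 = 15
Braga - Évora - Coimbra - Aveiro - Faro: 3 + 7 + 2 + 3 = 15
Braga - Évora - Aveiro - Faro: 3 + 3 + 3 = 9
The minimum is 9.

9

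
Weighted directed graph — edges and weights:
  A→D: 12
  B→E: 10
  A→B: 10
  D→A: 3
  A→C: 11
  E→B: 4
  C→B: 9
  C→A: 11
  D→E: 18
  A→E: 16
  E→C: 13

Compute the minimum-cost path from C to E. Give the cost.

Candidate routes:
C -> A -> D -> E: 11 + 12 + 18 = 41
C -> A -> B -> E: 11 + 10 + 10 = 31
C -> B -> E: 9 + 10 = 19
C -> A -> E: 11 + 16 = 27
Shortest: 19.

19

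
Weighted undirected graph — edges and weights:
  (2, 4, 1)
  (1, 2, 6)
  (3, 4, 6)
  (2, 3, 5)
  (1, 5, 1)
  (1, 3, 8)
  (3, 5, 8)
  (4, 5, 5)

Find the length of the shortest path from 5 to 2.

6

Some routes from 5 to 2:
5 - 3 - 2: 8 + 5 = 13
5 - 4 - 2: 5 + 1 = 6
5 - 1 - 3 - 2: 1 + 8 + 5 = 14
5 - 1 - 2: 1 + 6 = 7
5 - 3 - 4 - 2: 8 + 6 + 1 = 15
Best route has total 6.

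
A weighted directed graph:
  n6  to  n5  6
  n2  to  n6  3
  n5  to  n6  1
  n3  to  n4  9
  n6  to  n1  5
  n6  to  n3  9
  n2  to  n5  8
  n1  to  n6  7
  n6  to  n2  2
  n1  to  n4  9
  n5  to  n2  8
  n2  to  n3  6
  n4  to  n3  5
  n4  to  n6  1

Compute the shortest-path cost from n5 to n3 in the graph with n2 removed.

Routes from n5 to n3 avoiding n2:
n5→n6→n1→n4→n3: 1 + 5 + 9 + 5 = 20
n5→n6→n3: 1 + 9 = 10
Shortest: 10.

10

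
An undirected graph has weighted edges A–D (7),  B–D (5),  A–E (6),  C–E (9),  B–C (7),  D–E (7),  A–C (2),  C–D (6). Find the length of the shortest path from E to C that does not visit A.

9

Candidate routes:
E - D - B - C: 7 + 5 + 7 = 19
E - D - C: 7 + 6 = 13
E - C: 9
Best route has total 9.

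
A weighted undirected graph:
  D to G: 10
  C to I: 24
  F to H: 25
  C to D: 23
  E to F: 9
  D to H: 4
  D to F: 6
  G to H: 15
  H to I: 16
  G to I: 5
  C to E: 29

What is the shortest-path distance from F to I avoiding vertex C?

21

Comparing a few candidate routes:
F - D - G - I: 6 + 10 + 5 = 21
F - D - H - G - I: 6 + 4 + 15 + 5 = 30
F - D - H - I: 6 + 4 + 16 = 26
Shortest: 21.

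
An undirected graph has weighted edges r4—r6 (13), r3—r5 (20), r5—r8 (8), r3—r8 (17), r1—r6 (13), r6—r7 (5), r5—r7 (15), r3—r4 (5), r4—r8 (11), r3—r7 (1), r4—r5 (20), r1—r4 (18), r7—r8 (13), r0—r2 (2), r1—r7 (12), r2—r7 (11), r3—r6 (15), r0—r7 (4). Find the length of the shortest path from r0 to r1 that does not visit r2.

Checking several routes:
r0 → r7 → r1: 4 + 12 = 16
r0 → r7 → r3 → r6 → r1: 4 + 1 + 15 + 13 = 33
r0 → r7 → r3 → r4 → r6 → r1: 4 + 1 + 5 + 13 + 13 = 36
r0 → r7 → r3 → r4 → r1: 4 + 1 + 5 + 18 = 28
r0 → r7 → r6 → r1: 4 + 5 + 13 = 22
r0 → r7 → r6 → r4 → r1: 4 + 5 + 13 + 18 = 40
Shortest: 16.

16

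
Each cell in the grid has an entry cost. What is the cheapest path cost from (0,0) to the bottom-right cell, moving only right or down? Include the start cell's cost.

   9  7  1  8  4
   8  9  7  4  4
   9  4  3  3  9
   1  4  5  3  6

Cheapest: r0c0 r0c1 r0c2 r1c2 r2c2 r2c3 r3c3 r3c4
  9 + 7 + 1 + 7 + 3 + 3 + 3 + 6 = 39

39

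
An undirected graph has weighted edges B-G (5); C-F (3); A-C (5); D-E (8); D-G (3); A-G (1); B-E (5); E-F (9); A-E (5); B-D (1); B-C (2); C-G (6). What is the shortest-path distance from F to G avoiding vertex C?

Paths from F to G avoiding C:
F -> E -> D -> B -> G: 9 + 8 + 1 + 5 = 23
F -> E -> D -> G: 9 + 8 + 3 = 20
F -> E -> A -> G: 9 + 5 + 1 = 15
F -> E -> B -> D -> G: 9 + 5 + 1 + 3 = 18
F -> E -> B -> G: 9 + 5 + 5 = 19
The minimum is 15.

15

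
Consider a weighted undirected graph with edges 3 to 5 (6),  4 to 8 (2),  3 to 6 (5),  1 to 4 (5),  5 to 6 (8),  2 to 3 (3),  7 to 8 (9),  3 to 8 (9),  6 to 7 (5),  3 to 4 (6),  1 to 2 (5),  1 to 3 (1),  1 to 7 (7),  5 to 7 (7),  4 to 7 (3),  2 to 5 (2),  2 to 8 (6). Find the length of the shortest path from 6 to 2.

Some routes from 6 to 2:
6 → 3 → 1 → 2: 5 + 1 + 5 = 11
6 → 5 → 2: 8 + 2 = 10
6 → 3 → 2: 5 + 3 = 8
Shortest: 8.

8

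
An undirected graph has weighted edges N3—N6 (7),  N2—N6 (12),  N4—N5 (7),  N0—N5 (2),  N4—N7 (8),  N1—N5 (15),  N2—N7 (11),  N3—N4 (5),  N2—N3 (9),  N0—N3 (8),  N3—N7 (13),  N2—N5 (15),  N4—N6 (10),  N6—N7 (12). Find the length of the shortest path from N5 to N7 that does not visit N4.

Some routes from N5 to N7 avoiding N4:
N5→N0→N3→N7: 2 + 8 + 13 = 23
N5→N0→N3→N6→N7: 2 + 8 + 7 + 12 = 29
N5→N2→N7: 15 + 11 = 26
Best route has total 23.

23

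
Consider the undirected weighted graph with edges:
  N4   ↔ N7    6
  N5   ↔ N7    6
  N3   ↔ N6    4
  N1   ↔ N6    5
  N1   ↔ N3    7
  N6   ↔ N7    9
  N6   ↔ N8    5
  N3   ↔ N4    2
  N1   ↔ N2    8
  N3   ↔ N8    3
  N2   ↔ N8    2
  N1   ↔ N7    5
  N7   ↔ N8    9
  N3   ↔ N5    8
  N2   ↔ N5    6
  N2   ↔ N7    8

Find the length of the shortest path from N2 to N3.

Checking several routes:
N2→N1→N3: 8 + 7 = 15
N2→N5→N3: 6 + 8 = 14
N2→N7→N4→N3: 8 + 6 + 2 = 16
N2→N8→N3: 2 + 3 = 5
N2→N8→N6→N3: 2 + 5 + 4 = 11
The minimum is 5.

5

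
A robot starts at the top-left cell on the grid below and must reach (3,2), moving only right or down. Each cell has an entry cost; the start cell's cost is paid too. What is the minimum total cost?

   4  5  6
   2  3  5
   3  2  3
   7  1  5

17

Take r0c0 r1c0 r1c1 r2c1 r3c1 r3c2 for a total of 4 + 2 + 3 + 2 + 1 + 5 = 17.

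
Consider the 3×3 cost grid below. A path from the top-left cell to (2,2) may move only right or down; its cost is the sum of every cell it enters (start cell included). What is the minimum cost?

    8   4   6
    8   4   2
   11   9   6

Cheapest: [0,0] → [0,1] → [1,1] → [1,2] → [2,2]
  8 + 4 + 4 + 2 + 6 = 24
(Top row then right column would cost 26.)

24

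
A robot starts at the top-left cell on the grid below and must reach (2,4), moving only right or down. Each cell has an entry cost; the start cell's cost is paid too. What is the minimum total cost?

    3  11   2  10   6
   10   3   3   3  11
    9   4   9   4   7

33

Take [0,0] -> [0,1] -> [0,2] -> [1,2] -> [1,3] -> [2,3] -> [2,4] for a total of 3 + 11 + 2 + 3 + 3 + 4 + 7 = 33.
For comparison, the top-then-right route costs 50.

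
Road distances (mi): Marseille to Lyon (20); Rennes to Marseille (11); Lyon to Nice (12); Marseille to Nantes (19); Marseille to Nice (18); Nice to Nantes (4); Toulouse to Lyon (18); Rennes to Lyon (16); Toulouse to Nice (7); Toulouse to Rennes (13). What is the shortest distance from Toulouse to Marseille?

A few of the Toulouse→Marseille routes:
Toulouse→Lyon→Marseille: 18 + 20 = 38
Toulouse→Nice→Marseille: 7 + 18 = 25
Toulouse→Nice→Lyon→Marseille: 7 + 12 + 20 = 39
Toulouse→Nice→Nantes→Marseille: 7 + 4 + 19 = 30
Toulouse→Rennes→Marseille: 13 + 11 = 24
Shortest: 24 mi.

24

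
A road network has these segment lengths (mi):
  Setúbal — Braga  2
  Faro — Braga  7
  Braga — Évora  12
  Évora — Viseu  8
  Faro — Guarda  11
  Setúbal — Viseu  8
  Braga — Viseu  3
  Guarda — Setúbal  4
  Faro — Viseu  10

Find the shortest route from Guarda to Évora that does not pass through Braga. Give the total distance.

20

Routes from Guarda to Évora avoiding Braga:
Guarda → Faro → Viseu → Évora: 11 + 10 + 8 = 29
Guarda → Setúbal → Viseu → Évora: 4 + 8 + 8 = 20
Best route has total 20 mi.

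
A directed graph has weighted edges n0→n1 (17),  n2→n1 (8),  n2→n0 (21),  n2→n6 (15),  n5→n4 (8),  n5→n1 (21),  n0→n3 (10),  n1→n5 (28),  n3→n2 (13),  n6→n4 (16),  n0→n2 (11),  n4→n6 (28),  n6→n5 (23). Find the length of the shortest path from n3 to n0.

34

Routes from n3 to n0:
n3-n2-n0: 13 + 21 = 34
The minimum is 34.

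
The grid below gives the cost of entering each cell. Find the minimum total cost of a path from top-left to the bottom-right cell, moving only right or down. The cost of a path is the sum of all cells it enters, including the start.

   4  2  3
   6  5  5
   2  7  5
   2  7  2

21

One optimal route is r0c0 -> r0c1 -> r0c2 -> r1c2 -> r2c2 -> r3c2.
Its cost is 4 + 2 + 3 + 5 + 5 + 2 = 21.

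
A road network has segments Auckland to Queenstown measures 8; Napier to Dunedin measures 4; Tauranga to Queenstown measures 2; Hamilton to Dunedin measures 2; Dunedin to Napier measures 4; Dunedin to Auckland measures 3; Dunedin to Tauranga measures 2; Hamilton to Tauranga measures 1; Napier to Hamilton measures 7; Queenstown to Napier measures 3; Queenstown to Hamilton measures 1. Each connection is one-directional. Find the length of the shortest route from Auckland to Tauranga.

10

Routes from Auckland to Tauranga:
Auckland -> Queenstown -> Hamilton -> Tauranga: 8 + 1 + 1 = 10
Auckland -> Queenstown -> Hamilton -> Dunedin -> Tauranga: 8 + 1 + 2 + 2 = 13
Auckland -> Queenstown -> Napier -> Dunedin -> Tauranga: 8 + 3 + 4 + 2 = 17
Auckland -> Queenstown -> Napier -> Hamilton -> Tauranga: 8 + 3 + 7 + 1 = 19
Auckland -> Queenstown -> Napier -> Hamilton -> Dunedin -> Tauranga: 8 + 3 + 7 + 2 + 2 = 22
Shortest: 10.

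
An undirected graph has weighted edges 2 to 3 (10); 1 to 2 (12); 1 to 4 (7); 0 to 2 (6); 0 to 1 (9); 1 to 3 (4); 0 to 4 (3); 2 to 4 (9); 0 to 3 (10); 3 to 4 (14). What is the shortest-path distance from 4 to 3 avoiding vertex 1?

Checking several routes:
4 → 0 → 2 → 3: 3 + 6 + 10 = 19
4 → 3: 14
4 → 0 → 3: 3 + 10 = 13
The minimum is 13.

13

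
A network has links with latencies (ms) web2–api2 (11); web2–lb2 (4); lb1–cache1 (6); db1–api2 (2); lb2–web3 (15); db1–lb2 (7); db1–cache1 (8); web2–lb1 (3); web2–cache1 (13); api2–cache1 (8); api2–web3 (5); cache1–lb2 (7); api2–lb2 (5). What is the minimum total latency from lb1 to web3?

17

A few of the lb1→web3 routes:
lb1 - web2 - api2 - web3: 3 + 11 + 5 = 19
lb1 - web2 - lb2 - db1 - api2 - web3: 3 + 4 + 7 + 2 + 5 = 21
lb1 - cache1 - api2 - web3: 6 + 8 + 5 = 19
lb1 - web2 - lb2 - api2 - web3: 3 + 4 + 5 + 5 = 17
Best route has total 17 ms.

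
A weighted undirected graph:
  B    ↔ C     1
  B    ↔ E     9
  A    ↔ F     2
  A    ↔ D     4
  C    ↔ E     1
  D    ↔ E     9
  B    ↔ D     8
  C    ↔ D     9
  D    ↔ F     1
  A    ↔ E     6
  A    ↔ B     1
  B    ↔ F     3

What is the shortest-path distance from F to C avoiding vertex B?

A few of the F→C routes:
F - A - E - C: 2 + 6 + 1 = 9
F - D - C: 1 + 9 = 10
F - D - E - C: 1 + 9 + 1 = 11
F - D - A - E - C: 1 + 4 + 6 + 1 = 12
The minimum is 9.

9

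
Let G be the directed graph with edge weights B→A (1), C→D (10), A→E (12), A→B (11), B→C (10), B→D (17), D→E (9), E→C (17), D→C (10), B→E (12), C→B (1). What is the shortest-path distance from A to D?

28

Checking several routes:
A-B-C-D: 11 + 10 + 10 = 31
A-B-D: 11 + 17 = 28
A-E-C-D: 12 + 17 + 10 = 39
Shortest: 28.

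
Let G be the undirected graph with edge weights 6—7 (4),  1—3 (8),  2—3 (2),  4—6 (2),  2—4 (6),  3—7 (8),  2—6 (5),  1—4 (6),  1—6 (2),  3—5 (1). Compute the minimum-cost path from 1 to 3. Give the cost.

Some routes from 1 to 3:
1-6-7-3: 2 + 4 + 8 = 14
1-4-2-3: 6 + 6 + 2 = 14
1-4-6-2-3: 6 + 2 + 5 + 2 = 15
1-6-4-2-3: 2 + 2 + 6 + 2 = 12
1-6-2-3: 2 + 5 + 2 = 9
1-3: 8
Shortest: 8.

8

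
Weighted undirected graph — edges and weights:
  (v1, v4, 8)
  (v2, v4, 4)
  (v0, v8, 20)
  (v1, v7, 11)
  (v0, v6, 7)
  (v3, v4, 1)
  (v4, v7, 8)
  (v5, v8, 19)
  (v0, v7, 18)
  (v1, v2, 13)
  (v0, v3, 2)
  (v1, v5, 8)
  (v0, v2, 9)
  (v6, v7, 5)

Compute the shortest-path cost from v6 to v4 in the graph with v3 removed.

13

Checking several routes:
v6 - v7 - v0 - v2 - v4: 5 + 18 + 9 + 4 = 36
v6 - v7 - v4: 5 + 8 = 13
v6 - v0 - v7 - v4: 7 + 18 + 8 = 33
v6 - v7 - v1 - v4: 5 + 11 + 8 = 24
v6 - v7 - v1 - v2 - v4: 5 + 11 + 13 + 4 = 33
v6 - v0 - v2 - v4: 7 + 9 + 4 = 20
Best route has total 13.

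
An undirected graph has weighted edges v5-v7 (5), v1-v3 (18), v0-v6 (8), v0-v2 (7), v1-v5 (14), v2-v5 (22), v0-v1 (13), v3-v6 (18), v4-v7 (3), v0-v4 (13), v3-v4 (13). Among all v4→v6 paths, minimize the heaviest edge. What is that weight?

Some routes from v4 to v6:
v4-v3-v1-v0-v6: max(13, 18, 13, 8) = 18
v4-v0-v6: max(13, 8) = 13
v4-v7-v5-v1-v0-v6: max(3, 5, 14, 13, 8) = 14
v4-v0-v1-v3-v6: max(13, 13, 18, 18) = 18
Best route has worst link 13.

13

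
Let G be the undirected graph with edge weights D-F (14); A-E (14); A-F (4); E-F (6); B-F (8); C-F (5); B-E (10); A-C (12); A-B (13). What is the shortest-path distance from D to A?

Some routes from D to A:
D → F → A: 14 + 4 = 18
D → F → E → A: 14 + 6 + 14 = 34
D → F → C → A: 14 + 5 + 12 = 31
Shortest: 18.

18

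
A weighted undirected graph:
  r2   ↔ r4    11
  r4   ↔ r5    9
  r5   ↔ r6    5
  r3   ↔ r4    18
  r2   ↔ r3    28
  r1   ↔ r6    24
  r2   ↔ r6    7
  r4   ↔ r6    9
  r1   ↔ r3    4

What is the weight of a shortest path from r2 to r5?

12

Comparing a few candidate routes:
r2→r4→r5: 11 + 9 = 20
r2→r3→r4→r5: 28 + 18 + 9 = 55
r2→r3→r4→r6→r5: 28 + 18 + 9 + 5 = 60
r2→r6→r5: 7 + 5 = 12
r2→r4→r6→r5: 11 + 9 + 5 = 25
r2→r6→r4→r5: 7 + 9 + 9 = 25
Shortest: 12.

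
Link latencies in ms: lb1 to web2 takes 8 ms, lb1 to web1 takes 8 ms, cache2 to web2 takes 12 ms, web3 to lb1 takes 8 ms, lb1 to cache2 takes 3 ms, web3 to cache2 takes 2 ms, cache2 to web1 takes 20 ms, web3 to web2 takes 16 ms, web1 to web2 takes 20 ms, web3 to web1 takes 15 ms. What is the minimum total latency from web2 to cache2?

11

Checking several routes:
web2 -> lb1 -> web3 -> cache2: 8 + 8 + 2 = 18
web2 -> web3 -> lb1 -> cache2: 16 + 8 + 3 = 27
web2 -> lb1 -> cache2: 8 + 3 = 11
web2 -> web3 -> cache2: 16 + 2 = 18
web2 -> cache2: 12
The minimum is 11 ms.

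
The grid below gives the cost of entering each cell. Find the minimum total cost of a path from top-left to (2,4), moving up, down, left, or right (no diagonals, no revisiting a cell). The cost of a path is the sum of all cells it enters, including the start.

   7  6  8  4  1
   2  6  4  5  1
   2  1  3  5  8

Cheapest: [0,0] [1,0] [2,0] [2,1] [2,2] [2,3] [2,4]
  7 + 2 + 2 + 1 + 3 + 5 + 8 = 28

28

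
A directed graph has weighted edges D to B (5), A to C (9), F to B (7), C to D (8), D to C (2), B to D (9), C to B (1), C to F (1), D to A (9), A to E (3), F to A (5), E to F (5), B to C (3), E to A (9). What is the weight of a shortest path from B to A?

Candidate routes:
B→D→C→F→A: 9 + 2 + 1 + 5 = 17
B→C→D→A: 3 + 8 + 9 = 20
B→C→F→A: 3 + 1 + 5 = 9
B→D→A: 9 + 9 = 18
Shortest: 9.

9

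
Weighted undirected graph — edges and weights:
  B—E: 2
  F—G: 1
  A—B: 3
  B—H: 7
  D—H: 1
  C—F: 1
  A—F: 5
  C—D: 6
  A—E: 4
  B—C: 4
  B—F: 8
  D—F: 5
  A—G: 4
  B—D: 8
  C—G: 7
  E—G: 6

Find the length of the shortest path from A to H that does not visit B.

Checking several routes:
A → F → C → D → H: 5 + 1 + 6 + 1 = 13
A → G → F → C → D → H: 4 + 1 + 1 + 6 + 1 = 13
A → F → D → H: 5 + 5 + 1 = 11
A → G → F → D → H: 4 + 1 + 5 + 1 = 11
Best route has total 11.

11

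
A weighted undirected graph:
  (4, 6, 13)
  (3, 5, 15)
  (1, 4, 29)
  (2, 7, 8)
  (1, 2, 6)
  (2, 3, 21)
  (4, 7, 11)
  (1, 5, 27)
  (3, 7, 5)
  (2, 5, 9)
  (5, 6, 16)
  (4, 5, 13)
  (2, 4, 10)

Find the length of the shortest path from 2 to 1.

Some routes from 2 to 1:
2 -> 4 -> 1: 10 + 29 = 39
2 -> 5 -> 4 -> 1: 9 + 13 + 29 = 51
2 -> 5 -> 1: 9 + 27 = 36
2 -> 4 -> 5 -> 1: 10 + 13 + 27 = 50
2 -> 7 -> 4 -> 1: 8 + 11 + 29 = 48
2 -> 1: 6
The minimum is 6.

6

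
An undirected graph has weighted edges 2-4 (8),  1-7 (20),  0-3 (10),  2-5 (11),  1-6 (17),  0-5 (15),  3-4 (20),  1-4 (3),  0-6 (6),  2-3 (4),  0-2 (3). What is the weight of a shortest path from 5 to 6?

20

Comparing a few candidate routes:
5→2→0→6: 11 + 3 + 6 = 20
5→0→2→4→1→6: 15 + 3 + 8 + 3 + 17 = 46
5→2→3→0→6: 11 + 4 + 10 + 6 = 31
5→2→4→1→6: 11 + 8 + 3 + 17 = 39
5→0→6: 15 + 6 = 21
Shortest: 20.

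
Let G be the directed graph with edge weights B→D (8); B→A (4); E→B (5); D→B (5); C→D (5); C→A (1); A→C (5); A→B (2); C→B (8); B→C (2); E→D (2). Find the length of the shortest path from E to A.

Routes from E to A:
E→B→A: 5 + 4 = 9
E→B→C→A: 5 + 2 + 1 = 8
E→D→B→C→A: 2 + 5 + 2 + 1 = 10
E→D→B→A: 2 + 5 + 4 = 11
The minimum is 8.

8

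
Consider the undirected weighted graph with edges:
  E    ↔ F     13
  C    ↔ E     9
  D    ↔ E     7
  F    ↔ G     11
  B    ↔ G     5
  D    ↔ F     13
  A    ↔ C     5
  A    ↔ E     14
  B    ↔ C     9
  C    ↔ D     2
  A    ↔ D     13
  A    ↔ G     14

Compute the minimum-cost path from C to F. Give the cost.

15

Checking several routes:
C-D-E-F: 2 + 7 + 13 = 22
C-D-F: 2 + 13 = 15
C-E-F: 9 + 13 = 22
C-B-G-F: 9 + 5 + 11 = 25
Best route has total 15.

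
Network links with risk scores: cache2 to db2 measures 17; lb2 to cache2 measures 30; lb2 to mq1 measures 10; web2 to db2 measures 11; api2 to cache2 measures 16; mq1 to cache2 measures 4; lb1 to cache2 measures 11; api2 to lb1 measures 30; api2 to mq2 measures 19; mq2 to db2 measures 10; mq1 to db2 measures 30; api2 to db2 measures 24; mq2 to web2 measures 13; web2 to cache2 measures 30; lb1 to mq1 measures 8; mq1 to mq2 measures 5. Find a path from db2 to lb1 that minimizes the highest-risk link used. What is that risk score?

Some routes from db2 to lb1:
db2 -> mq2 -> mq1 -> lb1: max(10, 5, 8) = 10
db2 -> web2 -> mq2 -> mq1 -> cache2 -> lb1: max(11, 13, 5, 4, 11) = 13
db2 -> mq2 -> mq1 -> cache2 -> lb1: max(10, 5, 4, 11) = 11
Smallest bottleneck: 10.

10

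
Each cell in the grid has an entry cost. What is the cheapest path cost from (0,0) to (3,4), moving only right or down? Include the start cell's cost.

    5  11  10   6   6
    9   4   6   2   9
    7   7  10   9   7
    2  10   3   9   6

48

Cheapest: (0,0) → (1,0) → (1,1) → (1,2) → (1,3) → (1,4) → (2,4) → (3,4)
  5 + 9 + 4 + 6 + 2 + 9 + 7 + 6 = 48
(Top row then right column would cost 60.)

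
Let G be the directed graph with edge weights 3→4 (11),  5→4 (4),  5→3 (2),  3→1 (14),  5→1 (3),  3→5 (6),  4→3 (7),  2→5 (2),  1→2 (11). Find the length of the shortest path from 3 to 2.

Paths from 3 to 2:
3→1→2: 14 + 11 = 25
3→5→1→2: 6 + 3 + 11 = 20
Shortest: 20.

20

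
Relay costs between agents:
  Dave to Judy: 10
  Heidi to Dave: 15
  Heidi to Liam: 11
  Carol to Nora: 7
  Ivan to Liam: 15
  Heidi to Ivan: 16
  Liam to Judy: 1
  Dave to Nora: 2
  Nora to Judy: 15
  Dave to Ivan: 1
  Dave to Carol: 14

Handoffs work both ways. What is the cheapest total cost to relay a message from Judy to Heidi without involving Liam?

Comparing a few candidate routes:
Judy -> Nora -> Dave -> Ivan -> Heidi: 15 + 2 + 1 + 16 = 34
Judy -> Dave -> Ivan -> Heidi: 10 + 1 + 16 = 27
Judy -> Nora -> Carol -> Dave -> Heidi: 15 + 7 + 14 + 15 = 51
Judy -> Dave -> Heidi: 10 + 15 = 25
Judy -> Nora -> Dave -> Heidi: 15 + 2 + 15 = 32
Shortest: 25.

25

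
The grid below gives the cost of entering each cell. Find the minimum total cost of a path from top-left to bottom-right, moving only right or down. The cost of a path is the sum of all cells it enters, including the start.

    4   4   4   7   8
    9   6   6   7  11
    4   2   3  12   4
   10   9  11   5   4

Best path: r0c0 → r0c1 → r1c1 → r2c1 → r2c2 → r2c3 → r2c4 → r3c4
Cost: 4 + 4 + 6 + 2 + 3 + 12 + 4 + 4 = 39

39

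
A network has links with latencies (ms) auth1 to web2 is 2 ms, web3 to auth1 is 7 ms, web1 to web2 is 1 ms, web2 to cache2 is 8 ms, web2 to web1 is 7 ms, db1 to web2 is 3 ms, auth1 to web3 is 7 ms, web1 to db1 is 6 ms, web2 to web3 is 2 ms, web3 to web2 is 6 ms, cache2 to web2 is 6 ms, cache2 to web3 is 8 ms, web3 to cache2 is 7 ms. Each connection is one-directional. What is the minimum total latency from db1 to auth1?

12

Paths from db1 to auth1:
db1→web2→cache2→web3→auth1: 3 + 8 + 8 + 7 = 26
db1→web2→web3→auth1: 3 + 2 + 7 = 12
Shortest: 12 ms.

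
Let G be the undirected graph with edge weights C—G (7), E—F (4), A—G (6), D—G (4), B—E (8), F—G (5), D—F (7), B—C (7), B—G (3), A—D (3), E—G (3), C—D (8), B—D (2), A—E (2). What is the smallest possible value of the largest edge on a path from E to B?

3

Checking several routes:
E -> G -> D -> B: max(3, 4, 2) = 4
E -> A -> D -> B: max(2, 3, 2) = 3
E -> G -> B: max(3, 3) = 3
E -> F -> G -> D -> B: max(4, 5, 4, 2) = 5
E -> A -> D -> G -> B: max(2, 3, 4, 3) = 4
E -> F -> G -> B: max(4, 5, 3) = 5
The minimum achievable maximum is 3.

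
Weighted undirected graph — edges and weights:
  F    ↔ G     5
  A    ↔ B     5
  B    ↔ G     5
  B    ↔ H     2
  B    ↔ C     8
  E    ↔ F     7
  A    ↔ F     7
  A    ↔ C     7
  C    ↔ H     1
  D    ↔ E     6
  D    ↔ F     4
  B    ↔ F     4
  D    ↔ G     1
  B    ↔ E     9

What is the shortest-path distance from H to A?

7

Checking several routes:
H → C → A: 1 + 7 = 8
H → C → B → A: 1 + 8 + 5 = 14
H → B → F → A: 2 + 4 + 7 = 13
H → B → A: 2 + 5 = 7
Shortest: 7.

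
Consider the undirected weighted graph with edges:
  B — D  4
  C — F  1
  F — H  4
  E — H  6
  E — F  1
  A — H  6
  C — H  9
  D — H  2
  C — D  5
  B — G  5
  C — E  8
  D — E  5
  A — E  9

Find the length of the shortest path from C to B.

Checking several routes:
C→D→B: 5 + 4 = 9
C→F→E→D→B: 1 + 1 + 5 + 4 = 11
C→F→H→D→B: 1 + 4 + 2 + 4 = 11
C→F→E→H→D→B: 1 + 1 + 6 + 2 + 4 = 14
Best route has total 9.

9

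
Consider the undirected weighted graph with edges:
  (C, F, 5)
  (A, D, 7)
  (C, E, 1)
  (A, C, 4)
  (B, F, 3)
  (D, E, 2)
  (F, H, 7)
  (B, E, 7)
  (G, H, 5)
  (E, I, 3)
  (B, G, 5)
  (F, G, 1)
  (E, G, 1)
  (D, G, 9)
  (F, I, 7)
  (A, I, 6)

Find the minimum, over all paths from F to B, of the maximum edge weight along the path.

A few of the F→B routes:
F - C - E - G - B: max(5, 1, 1, 5) = 5
F - C - A - I - E - G - B: max(5, 4, 6, 3, 1, 5) = 6
F - G - B: max(1, 5) = 5
F - B: max(3) = 3
Smallest bottleneck: 3.

3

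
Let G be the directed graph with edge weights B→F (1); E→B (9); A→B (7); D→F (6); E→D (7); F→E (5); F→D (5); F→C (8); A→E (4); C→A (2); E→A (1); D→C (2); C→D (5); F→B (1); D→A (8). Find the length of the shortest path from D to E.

8

Checking several routes:
D → C → A → E: 2 + 2 + 4 = 8
D → A → E: 8 + 4 = 12
D → F → E: 6 + 5 = 11
The minimum is 8.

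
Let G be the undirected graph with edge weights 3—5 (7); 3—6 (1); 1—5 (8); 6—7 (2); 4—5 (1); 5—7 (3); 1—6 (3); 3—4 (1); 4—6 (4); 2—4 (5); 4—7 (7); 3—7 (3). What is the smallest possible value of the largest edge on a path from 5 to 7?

2

A few of the 5→7 routes:
5→4→3→7: max(1, 1, 3) = 3
5→7: max(3) = 3
5→4→6→3→7: max(1, 4, 1, 3) = 4
5→4→3→6→7: max(1, 1, 1, 2) = 2
Smallest bottleneck: 2.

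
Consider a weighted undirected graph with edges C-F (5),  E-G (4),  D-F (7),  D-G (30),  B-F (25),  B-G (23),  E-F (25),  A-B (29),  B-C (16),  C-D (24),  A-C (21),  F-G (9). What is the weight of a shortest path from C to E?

Checking several routes:
C -> F -> E: 5 + 25 = 30
C -> B -> G -> E: 16 + 23 + 4 = 43
C -> F -> G -> E: 5 + 9 + 4 = 18
Best route has total 18.

18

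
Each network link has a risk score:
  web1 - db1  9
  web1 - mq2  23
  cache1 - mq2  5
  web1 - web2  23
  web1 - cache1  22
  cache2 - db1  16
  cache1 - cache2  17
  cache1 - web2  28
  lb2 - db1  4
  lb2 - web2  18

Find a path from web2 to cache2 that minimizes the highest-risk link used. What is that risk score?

Comparing a few candidate routes:
web2-lb2-db1-web1-cache1-cache2: max(18, 4, 9, 22, 17) = 22
web2-web1-mq2-cache1-cache2: max(23, 23, 5, 17) = 23
web2-lb2-db1-web1-mq2-cache1-cache2: max(18, 4, 9, 23, 5, 17) = 23
web2-lb2-db1-cache2: max(18, 4, 16) = 18
The minimum achievable maximum is 18.

18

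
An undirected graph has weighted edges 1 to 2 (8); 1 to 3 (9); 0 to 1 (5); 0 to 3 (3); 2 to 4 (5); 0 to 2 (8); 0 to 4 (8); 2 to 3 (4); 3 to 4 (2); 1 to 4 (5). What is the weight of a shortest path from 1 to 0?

Comparing a few candidate routes:
1-0: 5
1-3-0: 9 + 3 = 12
1-4-3-0: 5 + 2 + 3 = 10
Best route has total 5.

5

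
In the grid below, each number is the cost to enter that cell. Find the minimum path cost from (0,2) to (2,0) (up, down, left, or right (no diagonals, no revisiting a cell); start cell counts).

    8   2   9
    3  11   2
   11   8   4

Path [0,2]→[0,1]→[0,0]→[1,0]→[2,0]: 9 + 2 + 8 + 3 + 11 = 33.

33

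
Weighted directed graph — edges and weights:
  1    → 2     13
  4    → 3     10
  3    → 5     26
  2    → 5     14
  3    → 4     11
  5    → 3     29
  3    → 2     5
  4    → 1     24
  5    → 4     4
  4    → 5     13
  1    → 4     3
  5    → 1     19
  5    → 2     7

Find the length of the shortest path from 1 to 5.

16

Routes from 1 to 5:
1 -> 2 -> 5: 13 + 14 = 27
1 -> 4 -> 3 -> 2 -> 5: 3 + 10 + 5 + 14 = 32
1 -> 4 -> 5: 3 + 13 = 16
1 -> 4 -> 3 -> 5: 3 + 10 + 26 = 39
Best route has total 16.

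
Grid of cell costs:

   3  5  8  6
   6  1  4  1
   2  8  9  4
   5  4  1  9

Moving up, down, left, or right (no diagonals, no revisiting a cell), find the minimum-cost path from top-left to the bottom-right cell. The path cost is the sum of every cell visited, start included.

27

Path r0c0 r0c1 r1c1 r1c2 r1c3 r2c3 r3c3: 3 + 5 + 1 + 4 + 1 + 4 + 9 = 27.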